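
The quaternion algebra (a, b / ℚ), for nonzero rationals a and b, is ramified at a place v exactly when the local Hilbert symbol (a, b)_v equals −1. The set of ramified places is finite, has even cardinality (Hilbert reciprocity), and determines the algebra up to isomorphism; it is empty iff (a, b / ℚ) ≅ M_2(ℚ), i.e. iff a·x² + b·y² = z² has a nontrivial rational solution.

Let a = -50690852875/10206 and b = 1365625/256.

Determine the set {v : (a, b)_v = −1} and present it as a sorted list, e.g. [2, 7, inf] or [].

[]

Mod squares: a ≡ -1610, b ≡ 2185. Check v ∈ {∞, 2, 3, 5, 7, 13, 17, 19, 23}.
v=17: a=17^2·(≡7), b=17^0·(≡15) mod 17; (7|17)=-1, (15|17)=+1; (−1)^{2·0·8}·(-1)^0·(+1)^2 = +1.
v=23: a=23^1·(≡21), b=23^1·(≡4) mod 23; (21|23)=-1, (4|23)=+1; (−1)^{1·1·11}·(-1)^1·(+1)^1 = +1.
v=2: v_2(a)=-1, v_2(b)=-8; units ≡ 3, 1 (mod 8); ε·ε+αω+βω = 1·0+-1·0+-8·1 ≡ 0  ⇒  (a,b)_2 = +1.
v=13: a=13^2·(≡5), b=13^0·(≡3) mod 13; (5|13)=-1, (3|13)=+1; (−1)^{2·0·6}·(-1)^0·(+1)^2 = +1.
v=5: a=5^3·(≡2), b=5^5·(≡2) mod 5; (2|5)=-1, (2|5)=-1; (−1)^{3·5·2}·(-1)^5·(-1)^3 = +1.
v=19: a=19^2·(≡16), b=19^1·(≡4) mod 19; (16|19)=+1, (4|19)=+1; (−1)^{2·1·9}·(+1)^1·(+1)^2 = +1.
v=7: a=7^-1·(≡1), b=7^0·(≡4) mod 7; (1|7)=+1, (4|7)=+1; (−1)^{-1·0·3}·(+1)^0·(+1)^-1 = +1.
v=∞: -1610 < 0 and 2185 > 0  ⇒  (a,b)_∞ = +1.
v=3: a=3^-6·(≡1), b=3^0·(≡1) mod 3; (1|3)=+1, (1|3)=+1; (−1)^{-6·0·1}·(+1)^0·(+1)^-6 = +1.
Ram(a, b) = ∅: the form -1610·x² + 2185·y² − z² is isotropic over every ℚ_v, so by Hasse–Minkowski it is isotropic over ℚ.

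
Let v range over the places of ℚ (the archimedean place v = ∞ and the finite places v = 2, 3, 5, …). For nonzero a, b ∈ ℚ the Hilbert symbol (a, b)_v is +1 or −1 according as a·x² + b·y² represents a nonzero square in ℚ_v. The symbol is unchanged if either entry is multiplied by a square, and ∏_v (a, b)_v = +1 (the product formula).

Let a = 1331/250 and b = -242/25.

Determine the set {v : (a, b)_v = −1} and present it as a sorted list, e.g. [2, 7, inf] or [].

[2, 5]

(a, b) ≡ (110, -2) mod (ℚ^×)²; places V = {2, 5, 11, ∞}.
(a,b)_∞: sgn(110)=+, sgn(-2)=−, so +1.
(a,b)_11: α=3, u≡7; β=2, v≡3 (mod 11); (7|11)=-1, (3|11)=+1; sign (−1)^0·-1^2·+1^3 = +1.
(a,b)_2: α=-1, β=1; u≡7, v≡7 (mod 8); ε(u)ε(v)=1·1, αω(v)=-1·0, βω(u)=1·0; sum ≡ 1  ⇒  -1.
(a,b)_5: α=-3, u≡3; β=-2, v≡3 (mod 5); (3|5)=-1, (3|5)=-1; sign (−1)^0·-1^-2·-1^-3 = -1.
|Ram(110, -2)| = 2, even; anisotropic at {2, 5}.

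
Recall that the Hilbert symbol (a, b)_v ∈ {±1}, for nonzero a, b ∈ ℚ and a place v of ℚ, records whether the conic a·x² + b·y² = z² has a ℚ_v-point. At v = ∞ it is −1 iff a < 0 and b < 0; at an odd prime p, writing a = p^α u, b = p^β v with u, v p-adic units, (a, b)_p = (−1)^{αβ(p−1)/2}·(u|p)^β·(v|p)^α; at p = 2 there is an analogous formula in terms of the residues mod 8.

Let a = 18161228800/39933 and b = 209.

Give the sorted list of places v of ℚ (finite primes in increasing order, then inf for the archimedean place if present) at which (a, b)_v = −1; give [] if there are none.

Mod squares: a ≡ 2890459, b ≡ 209. Check v ∈ {∞, 2, 3, 5, 11, 13, 17, 19, 29, 41}.
v=11: a=11^3·(≡5), b=11^1·(≡8) mod 11; (5|11)=+1, (8|11)=-1; (−1)^{3·1·5}·(+1)^1·(-1)^3 = +1.
v=2: v_2(a)=10, v_2(b)=0; units ≡ 3, 1 (mod 8); ε·ε+αω+βω = 1·0+10·0+0·1 ≡ 0  ⇒  (a,b)_2 = +1.
v=3: a=3^-4·(≡1), b=3^0·(≡2) mod 3; (1|3)=+1, (2|3)=-1; (−1)^{-4·0·1}·(+1)^0·(-1)^-4 = +1.
v=17: a=17^-1·(≡14), b=17^0·(≡5) mod 17; (14|17)=-1, (5|17)=-1; (−1)^{-1·0·8}·(-1)^0·(-1)^-1 = -1.
v=5: a=5^2·(≡4), b=5^0·(≡4) mod 5; (4|5)=+1, (4|5)=+1; (−1)^{2·0·2}·(+1)^0·(+1)^2 = +1.
v=19: a=19^0·(≡10), b=19^1·(≡11) mod 19; (10|19)=-1, (11|19)=+1; (−1)^{0·1·9}·(-1)^1·(+1)^0 = -1.
v=29: a=29^-1·(≡2), b=29^0·(≡6) mod 29; (2|29)=-1, (6|29)=+1; (−1)^{-1·0·14}·(-1)^0·(+1)^-1 = +1.
v=13: a=13^1·(≡3), b=13^0·(≡1) mod 13; (3|13)=+1, (1|13)=+1; (−1)^{1·0·6}·(+1)^0·(+1)^1 = +1.
v=∞: 2890459 > 0 and 209 > 0  ⇒  (a,b)_∞ = +1.
v=41: a=41^1·(≡25), b=41^0·(≡4) mod 41; (25|41)=+1, (4|41)=+1; (−1)^{1·0·20}·(+1)^0·(+1)^1 = +1.
Ram(2890459, 209) = {17, 19}; no ℚ_17-point on the conic.

[17, 19]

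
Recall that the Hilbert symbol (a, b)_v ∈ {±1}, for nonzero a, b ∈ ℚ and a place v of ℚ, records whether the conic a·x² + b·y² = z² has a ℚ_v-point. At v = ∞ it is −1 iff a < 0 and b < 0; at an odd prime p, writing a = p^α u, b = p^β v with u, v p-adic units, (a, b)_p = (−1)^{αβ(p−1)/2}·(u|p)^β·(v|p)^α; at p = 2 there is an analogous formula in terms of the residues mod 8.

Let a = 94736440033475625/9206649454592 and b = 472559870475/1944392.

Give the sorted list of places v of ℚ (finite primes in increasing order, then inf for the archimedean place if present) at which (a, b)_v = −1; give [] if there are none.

Mod squares: a ≡ 322, b ≡ 3542. Check v ∈ {∞, 2, 3, 5, 7, 11, 17, 23, 29}.
v=∞: 322 > 0 and 3542 > 0  ⇒  (a,b)_∞ = +1.
v=11: a=11^6·(≡4), b=11^5·(≡3) mod 11; (4|11)=+1, (3|11)=+1; (−1)^{6·5·5}·(+1)^5·(+1)^6 = +1.
v=17: a=17^-4·(≡4), b=17^-2·(≡14) mod 17; (4|17)=+1, (14|17)=-1; (−1)^{-4·-2·8}·(+1)^-2·(-1)^-4 = +1.
v=7: a=7^1·(≡2), b=7^1·(≡1) mod 7; (2|7)=+1, (1|7)=+1; (−1)^{1·1·3}·(+1)^1·(+1)^1 = -1.
v=3: a=3^12·(≡1), b=3^6·(≡2) mod 3; (1|3)=+1, (2|3)=-1; (−1)^{12·6·1}·(+1)^6·(-1)^12 = +1.
v=5: a=5^4·(≡3), b=5^2·(≡2) mod 5; (3|5)=-1, (2|5)=-1; (−1)^{4·2·2}·(-1)^2·(-1)^4 = +1.
v=2: v_2(a)=-17, v_2(b)=-3; units ≡ 1, 3 (mod 8); ε·ε+αω+βω = 0·1+-17·1+-3·0 ≡ 1  ⇒  (a,b)_2 = -1.
v=23: a=23^1·(≡15), b=23^1·(≡6) mod 23; (15|23)=-1, (6|23)=+1; (−1)^{1·1·11}·(-1)^1·(+1)^1 = +1.
v=29: a=29^-2·(≡3), b=29^-2·(≡13) mod 29; (3|29)=-1, (13|29)=+1; (−1)^{-2·-2·14}·(-1)^-2·(+1)^-2 = +1.
|Ram(322, 3542)| = 2, even; anisotropic at {2, 7}.

[2, 7]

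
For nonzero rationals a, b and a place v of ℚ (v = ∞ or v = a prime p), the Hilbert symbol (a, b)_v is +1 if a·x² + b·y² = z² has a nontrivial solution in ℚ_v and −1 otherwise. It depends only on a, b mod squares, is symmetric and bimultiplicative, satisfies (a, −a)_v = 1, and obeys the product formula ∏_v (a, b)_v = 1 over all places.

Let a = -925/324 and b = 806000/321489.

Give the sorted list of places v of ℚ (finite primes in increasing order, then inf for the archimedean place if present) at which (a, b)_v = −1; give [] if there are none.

Mod squares: a ≡ -37, b ≡ 2015. Check v ∈ {∞, 2, 3, 5, 7, 13, 31, 37}.
v=5: a=5^2·(≡2), b=5^3·(≡2) mod 5; (2|5)=-1, (2|5)=-1; (−1)^{2·3·2}·(-1)^3·(-1)^2 = -1.
v=2: v_2(a)=-2, v_2(b)=4; units ≡ 3, 7 (mod 8); ε·ε+αω+βω = 1·1+-2·0+4·1 ≡ 1  ⇒  (a,b)_2 = -1.
v=31: a=31^0·(≡7), b=31^1·(≡24) mod 31; (7|31)=+1, (24|31)=-1; (−1)^{0·1·15}·(+1)^1·(-1)^0 = +1.
v=7: a=7^0·(≡3), b=7^-2·(≡3) mod 7; (3|7)=-1, (3|7)=-1; (−1)^{0·-2·3}·(-1)^-2·(-1)^0 = +1.
v=13: a=13^0·(≡2), b=13^1·(≡10) mod 13; (2|13)=-1, (10|13)=+1; (−1)^{0·1·6}·(-1)^1·(+1)^0 = -1.
v=3: a=3^-4·(≡2), b=3^-8·(≡2) mod 3; (2|3)=-1, (2|3)=-1; (−1)^{-4·-8·1}·(-1)^-8·(-1)^-4 = +1.
v=37: a=37^1·(≡11), b=37^0·(≡2) mod 37; (11|37)=+1, (2|37)=-1; (−1)^{1·0·18}·(+1)^0·(-1)^1 = -1.
v=∞: -37 < 0 and 2015 > 0  ⇒  (a,b)_∞ = +1.
|Ram(-37, 2015)| = 4, even; anisotropic at {2, 5, 13, 37}.

[2, 5, 13, 37]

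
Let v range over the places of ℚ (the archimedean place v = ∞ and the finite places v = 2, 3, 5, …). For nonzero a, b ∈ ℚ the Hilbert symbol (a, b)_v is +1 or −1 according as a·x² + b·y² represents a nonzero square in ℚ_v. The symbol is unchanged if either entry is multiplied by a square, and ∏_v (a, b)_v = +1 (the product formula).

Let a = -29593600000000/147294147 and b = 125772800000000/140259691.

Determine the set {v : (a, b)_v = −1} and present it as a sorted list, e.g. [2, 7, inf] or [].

Mod squares: a ≡ -3, b ≡ 323. Check v ∈ {∞, 2, 3, 5, 7, 11, 13, 17, 19}.
v=3: a=3^-1·(≡2), b=3^0·(≡2) mod 3; (2|3)=-1, (2|3)=-1; (−1)^{-1·0·1}·(-1)^0·(-1)^-1 = -1.
v=7: a=7^-4·(≡1), b=7^0·(≡4) mod 7; (1|7)=+1, (4|7)=+1; (−1)^{-4·0·3}·(+1)^0·(+1)^-4 = +1.
v=5: a=5^8·(≡2), b=5^8·(≡3) mod 5; (2|5)=-1, (3|5)=-1; (−1)^{8·8·2}·(-1)^8·(-1)^8 = +1.
v=19: a=19^0·(≡6), b=19^-3·(≡6) mod 19; (6|19)=+1, (6|19)=+1; (−1)^{0·-3·9}·(+1)^-3·(+1)^0 = +1.
v=2: v_2(a)=18, v_2(b)=16; units ≡ 5, 3 (mod 8); ε·ε+αω+βω = 0·1+18·1+16·1 ≡ 0  ⇒  (a,b)_2 = +1.
v=17: a=17^2·(≡14), b=17^3·(≡16) mod 17; (14|17)=-1, (16|17)=+1; (−1)^{2·3·8}·(-1)^3·(+1)^2 = -1.
v=∞: -3 < 0 and 323 > 0  ⇒  (a,b)_∞ = +1.
v=11: a=11^-2·(≡10), b=11^-2·(≡5) mod 11; (10|11)=-1, (5|11)=+1; (−1)^{-2·-2·5}·(-1)^-2·(+1)^-2 = +1.
v=13: a=13^-2·(≡4), b=13^-2·(≡6) mod 13; (4|13)=+1, (6|13)=-1; (−1)^{-2·-2·6}·(+1)^-2·(-1)^-2 = +1.
Ram(-3, 323) = {3, 17}; no ℚ_3-point on the conic.

[3, 17]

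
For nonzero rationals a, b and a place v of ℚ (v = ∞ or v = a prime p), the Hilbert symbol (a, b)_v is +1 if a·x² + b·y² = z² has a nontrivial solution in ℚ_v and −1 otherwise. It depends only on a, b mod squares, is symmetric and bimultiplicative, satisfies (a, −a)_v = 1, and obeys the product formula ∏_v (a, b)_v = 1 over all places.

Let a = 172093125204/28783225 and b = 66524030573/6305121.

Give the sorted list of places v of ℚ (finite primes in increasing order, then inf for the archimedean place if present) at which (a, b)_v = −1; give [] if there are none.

[]

(a, b) ≡ (1309, 77) mod (ℚ^×)²; places V = {2, 3, 5, 7, 11, 13, 17, 19, 29, 31, 37, ∞}.
(a,b)_29: α=-2, u≡4; β=0, v≡8 (mod 29); (4|29)=+1, (8|29)=-1; sign (−1)^0·+1^0·-1^-2 = +1.
(a,b)_13: α=2, u≡12; β=2, v≡3 (mod 13); (12|13)=+1, (3|13)=+1; sign (−1)^0·+1^2·+1^2 = +1.
(a,b)_19: α=0, u≡6; β=2, v≡5 (mod 19); (6|19)=+1, (5|19)=+1; sign (−1)^0·+1^2·+1^0 = +1.
(a,b)_37: α=-2, u≡29; β=0, v≡27 (mod 37); (29|37)=-1, (27|37)=+1; sign (−1)^0·-1^0·+1^-2 = +1.
(a,b)_5: α=-2, u≡1; β=0, v≡3 (mod 5); (1|5)=+1, (3|5)=-1; sign (−1)^0·+1^0·-1^-2 = +1.
(a,b)_31: α=0, u≡28; β=-2, v≡11 (mod 31); (28|31)=+1, (11|31)=-1; sign (−1)^0·+1^-2·-1^0 = +1.
(a,b)_∞: sgn(1309)=+, sgn(77)=+, so +1.
(a,b)_3: α=4, u≡1; β=-8, v≡2 (mod 3); (1|3)=+1, (2|3)=-1; sign (−1)^0·+1^-8·-1^4 = +1.
(a,b)_7: α=5, u≡5; β=3, v≡1 (mod 7); (5|7)=-1, (1|7)=+1; sign (−1)^1·-1^3·+1^5 = +1.
(a,b)_17: α=1, u≡1; β=2, v≡9 (mod 17); (1|17)=+1, (9|17)=+1; sign (−1)^0·+1^2·+1^1 = +1.
(a,b)_2: α=2, β=0; u≡5, v≡5 (mod 8); ε(u)ε(v)=0·0, αω(v)=2·1, βω(u)=0·1; sum ≡ 0  ⇒  +1.
(a,b)_11: α=1, u≡5; β=1, v≡2 (mod 11); (5|11)=+1, (2|11)=-1; sign (−1)^1·+1^1·-1^1 = +1.
Every local symbol is +1, so the conic 1309·x² + 77·y² = z² has ℚ_v-points for all v and hence a ℚ-point; (a, b / ℚ) ≅ M_2(ℚ).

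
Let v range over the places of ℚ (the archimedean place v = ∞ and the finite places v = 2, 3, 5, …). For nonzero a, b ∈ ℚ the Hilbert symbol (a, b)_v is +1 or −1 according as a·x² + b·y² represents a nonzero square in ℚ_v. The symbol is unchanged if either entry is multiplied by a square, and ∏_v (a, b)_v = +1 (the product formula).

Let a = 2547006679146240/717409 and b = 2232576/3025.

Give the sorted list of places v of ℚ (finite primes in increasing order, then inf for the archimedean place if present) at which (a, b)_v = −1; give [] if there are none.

[]

Mod squares: a ≡ 1615, b ≡ 969. Check v ∈ {∞, 2, 3, 5, 7, 11, 17, 19}.
v=7: a=7^-2·(≡6), b=7^0·(≡3) mod 7; (6|7)=-1, (3|7)=-1; (−1)^{-2·0·3}·(-1)^0·(-1)^-2 = +1.
v=5: a=5^1·(≡2), b=5^-2·(≡1) mod 5; (2|5)=-1, (1|5)=+1; (−1)^{1·-2·2}·(-1)^-2·(+1)^1 = +1.
v=17: a=17^3·(≡11), b=17^1·(≡14) mod 17; (11|17)=-1, (14|17)=-1; (−1)^{3·1·8}·(-1)^1·(-1)^3 = +1.
v=11: a=11^-4·(≡5), b=11^-2·(≡9) mod 11; (5|11)=+1, (9|11)=+1; (−1)^{-4·-2·5}·(+1)^-2·(+1)^-4 = +1.
v=∞: 1615 > 0 and 969 > 0  ⇒  (a,b)_∞ = +1.
v=2: v_2(a)=8, v_2(b)=8; units ≡ 7, 1 (mod 8); ε·ε+αω+βω = 1·0+8·0+8·0 ≡ 0  ⇒  (a,b)_2 = +1.
v=3: a=3^10·(≡1), b=3^3·(≡2) mod 3; (1|3)=+1, (2|3)=-1; (−1)^{10·3·1}·(+1)^3·(-1)^10 = +1.
v=19: a=19^3·(≡5), b=19^1·(≡2) mod 19; (5|19)=+1, (2|19)=-1; (−1)^{3·1·9}·(+1)^1·(-1)^3 = +1.
Ram(a, b) = ∅: the form 1615·x² + 969·y² − z² is isotropic over every ℚ_v, so by Hasse–Minkowski it is isotropic over ℚ.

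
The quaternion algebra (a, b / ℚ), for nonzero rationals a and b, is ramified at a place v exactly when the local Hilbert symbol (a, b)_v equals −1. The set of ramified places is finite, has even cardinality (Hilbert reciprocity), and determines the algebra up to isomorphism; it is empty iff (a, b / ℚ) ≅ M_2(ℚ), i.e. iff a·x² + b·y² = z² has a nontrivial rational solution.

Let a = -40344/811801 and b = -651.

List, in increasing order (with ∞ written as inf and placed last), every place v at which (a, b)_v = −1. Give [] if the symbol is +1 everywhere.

Mod squares: a ≡ -6, b ≡ -651. Check v ∈ {∞, 2, 3, 7, 17, 31, 41, 53}.
v=31: a=31^0·(≡20), b=31^1·(≡10) mod 31; (20|31)=+1, (10|31)=+1; (−1)^{0·1·15}·(+1)^1·(+1)^0 = +1.
v=2: v_2(a)=3, v_2(b)=0; units ≡ 5, 5 (mod 8); ε·ε+αω+βω = 0·0+3·1+0·1 ≡ 1  ⇒  (a,b)_2 = -1.
v=41: a=41^2·(≡17), b=41^0·(≡5) mod 41; (17|41)=-1, (5|41)=+1; (−1)^{2·0·20}·(-1)^0·(+1)^2 = +1.
v=7: a=7^0·(≡1), b=7^1·(≡5) mod 7; (1|7)=+1, (5|7)=-1; (−1)^{0·1·3}·(+1)^1·(-1)^0 = +1.
v=∞: -6 < 0 and -651 < 0  ⇒  (a,b)_∞ = -1.
v=3: a=3^1·(≡1), b=3^1·(≡2) mod 3; (1|3)=+1, (2|3)=-1; (−1)^{1·1·1}·(+1)^1·(-1)^1 = +1.
v=17: a=17^-2·(≡12), b=17^0·(≡12) mod 17; (12|17)=-1, (12|17)=-1; (−1)^{-2·0·8}·(-1)^0·(-1)^-2 = +1.
v=53: a=53^-2·(≡15), b=53^0·(≡38) mod 53; (15|53)=+1, (38|53)=+1; (−1)^{-2·0·26}·(+1)^0·(+1)^-2 = +1.
Ram(-6, -651) = {2, ∞}; no ℚ_2-point on the conic.

[2, inf]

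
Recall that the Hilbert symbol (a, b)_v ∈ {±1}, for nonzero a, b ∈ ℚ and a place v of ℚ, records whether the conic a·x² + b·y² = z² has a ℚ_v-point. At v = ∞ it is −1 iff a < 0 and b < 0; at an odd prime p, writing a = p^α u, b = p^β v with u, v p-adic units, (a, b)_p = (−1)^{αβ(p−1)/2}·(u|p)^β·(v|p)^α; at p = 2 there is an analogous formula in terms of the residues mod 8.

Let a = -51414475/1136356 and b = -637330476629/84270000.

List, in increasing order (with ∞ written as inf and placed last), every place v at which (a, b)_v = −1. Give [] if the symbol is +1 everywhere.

[3, inf]

(a, b) ≡ (-19, -12903) mod (ℚ^×)²; places V = {2, 3, 5, 7, 11, 13, 17, 19, 23, 37, 41, 47, 53, ∞}.
(a,b)_37: α=0, u≡8; β=2, v≡9 (mod 37); (8|37)=-1, (9|37)=+1; sign (−1)^0·-1^2·+1^0 = +1.
(a,b)_47: α=2, u≡1; β=2, v≡33 (mod 47); (1|47)=+1, (33|47)=-1; sign (−1)^0·+1^2·-1^2 = +1.
(a,b)_7: α=2, u≡1; β=2, v≡5 (mod 7); (1|7)=+1, (5|7)=-1; sign (−1)^0·+1^2·-1^2 = +1.
(a,b)_5: α=2, u≡1; β=-4, v≡3 (mod 5); (1|5)=+1, (3|5)=-1; sign (−1)^0·+1^-4·-1^2 = +1.
(a,b)_17: α=0, u≡13; β=1, v≡5 (mod 17); (13|17)=+1, (5|17)=-1; sign (−1)^0·+1^1·-1^0 = +1.
(a,b)_13: α=-2, u≡6; β=0, v≡7 (mod 13); (6|13)=-1, (7|13)=-1; sign (−1)^0·-1^0·-1^-2 = +1.
(a,b)_3: α=0, u≡2; β=-1, v≡1 (mod 3); (2|3)=-1, (1|3)=+1; sign (−1)^0·-1^-1·+1^0 = -1.
(a,b)_41: α=-2, u≡7; β=0, v≡3 (mod 41); (7|41)=-1, (3|41)=-1; sign (−1)^0·-1^0·-1^-2 = +1.
(a,b)_53: α=0, u≡45; β=-2, v≡10 (mod 53); (45|53)=-1, (10|53)=+1; sign (−1)^0·-1^-2·+1^0 = +1.
(a,b)_2: α=-2, β=-4; u≡5, v≡1 (mod 8); ε(u)ε(v)=0·0, αω(v)=-2·0, βω(u)=-4·1; sum ≡ 0  ⇒  +1.
(a,b)_11: α=0, u≡9; β=1, v≡3 (mod 11); (9|11)=+1, (3|11)=+1; sign (−1)^0·+1^1·+1^0 = +1.
(a,b)_23: α=0, u≡9; β=1, v≡7 (mod 23); (9|23)=+1, (7|23)=-1; sign (−1)^0·+1^1·-1^0 = +1.
(a,b)_19: α=1, u≡3; β=0, v≡11 (mod 19); (3|19)=-1, (11|19)=+1; sign (−1)^0·-1^0·+1^1 = +1.
(a,b)_∞: sgn(-19)=−, sgn(-12903)=−, so -1.
(-19, -12903 / ℚ) ramifies at {3, ∞}: a division algebra.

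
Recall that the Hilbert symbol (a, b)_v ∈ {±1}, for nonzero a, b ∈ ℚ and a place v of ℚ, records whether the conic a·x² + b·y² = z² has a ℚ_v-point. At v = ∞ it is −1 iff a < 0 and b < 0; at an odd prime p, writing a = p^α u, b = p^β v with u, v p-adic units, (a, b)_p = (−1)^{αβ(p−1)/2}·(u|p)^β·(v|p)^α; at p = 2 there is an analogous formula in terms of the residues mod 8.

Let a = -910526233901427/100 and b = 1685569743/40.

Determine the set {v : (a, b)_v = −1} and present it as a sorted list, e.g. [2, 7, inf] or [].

Mod squares: a ≡ -28083, b ≡ 23121670. Check v ∈ {∞, 2, 3, 5, 11, 13, 19, 23, 37}.
v=∞: -28083 < 0 and 23121670 > 0  ⇒  (a,b)_∞ = +1.
v=11: a=11^1·(≡6), b=11^1·(≡7) mod 11; (6|11)=-1, (7|11)=-1; (−1)^{1·1·5}·(-1)^1·(-1)^1 = -1.
v=2: v_2(a)=-2, v_2(b)=-3; units ≡ 5, 3 (mod 8); ε·ε+αω+βω = 0·1+-2·1+-3·1 ≡ 1  ⇒  (a,b)_2 = -1.
v=23: a=23^1·(≡19), b=23^1·(≡3) mod 23; (19|23)=-1, (3|23)=+1; (−1)^{1·1·11}·(-1)^1·(+1)^1 = +1.
v=13: a=13^2·(≡1), b=13^1·(≡6) mod 13; (1|13)=+1, (6|13)=-1; (−1)^{2·1·6}·(+1)^1·(-1)^2 = +1.
v=37: a=37^1·(≡15), b=37^1·(≡32) mod 37; (15|37)=-1, (32|37)=-1; (−1)^{1·1·18}·(-1)^1·(-1)^1 = +1.
v=19: a=19^2·(≡12), b=19^1·(≡12) mod 19; (12|19)=-1, (12|19)=-1; (−1)^{2·1·9}·(-1)^1·(-1)^2 = -1.
v=5: a=5^-2·(≡2), b=5^-1·(≡1) mod 5; (2|5)=-1, (1|5)=+1; (−1)^{-2·-1·2}·(-1)^-1·(+1)^-2 = -1.
v=3: a=3^13·(≡2), b=3^6·(≡1) mod 3; (2|3)=-1, (1|3)=+1; (−1)^{13·6·1}·(-1)^6·(+1)^13 = +1.
Ram(-28083, 23121670) = {2, 5, 11, 19}; no ℚ_2-point on the conic.

[2, 5, 11, 19]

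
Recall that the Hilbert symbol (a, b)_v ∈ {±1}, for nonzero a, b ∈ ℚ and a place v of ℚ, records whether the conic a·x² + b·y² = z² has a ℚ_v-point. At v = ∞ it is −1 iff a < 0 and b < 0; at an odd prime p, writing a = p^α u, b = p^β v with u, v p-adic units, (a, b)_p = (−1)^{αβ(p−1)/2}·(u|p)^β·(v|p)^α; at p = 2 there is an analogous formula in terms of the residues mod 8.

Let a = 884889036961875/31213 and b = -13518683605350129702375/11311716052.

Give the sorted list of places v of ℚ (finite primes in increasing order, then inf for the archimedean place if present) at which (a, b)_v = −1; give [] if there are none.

(a, b) ≡ (663, -715) mod (ℚ^×)²; places V = {2, 3, 5, 7, 11, 13, 17, 41, 43, ∞}.
(a,b)_2: α=0, β=-2; u≡7, v≡5 (mod 8); ε(u)ε(v)=1·0, αω(v)=0·1, βω(u)=-2·0; sum ≡ 0  ⇒  +1.
(a,b)_13: α=-1, u≡4; β=-1, v≡4 (mod 13); (4|13)=+1, (4|13)=+1; sign (−1)^0·+1^-1·+1^-1 = +1.
(a,b)_7: α=-4, u≡6; β=-6, v≡3 (mod 7); (6|7)=-1, (3|7)=-1; sign (−1)^0·-1^-6·-1^-4 = +1.
(a,b)_17: α=3, u≡14; β=4, v≡16 (mod 17); (14|17)=-1, (16|17)=+1; sign (−1)^0·-1^4·+1^3 = +1.
(a,b)_43: α=0, u≡27; β=-2, v≡9 (mod 43); (27|43)=-1, (9|43)=+1; sign (−1)^0·-1^-2·+1^0 = +1.
(a,b)_5: α=4, u≡3; β=3, v≡3 (mod 5); (3|5)=-1, (3|5)=-1; sign (−1)^0·-1^3·-1^4 = -1.
(a,b)_11: α=4, u≡9; β=5, v≡9 (mod 11); (9|11)=+1, (9|11)=+1; sign (−1)^0·+1^5·+1^4 = +1.
(a,b)_∞: sgn(663)=+, sgn(-715)=−, so +1.
(a,b)_3: α=9, u≡2; β=14, v≡2 (mod 3); (2|3)=-1, (2|3)=-1; sign (−1)^0·-1^14·-1^9 = -1.
(a,b)_41: α=0, u≡12; β=2, v≡20 (mod 41); (12|41)=-1, (20|41)=+1; sign (−1)^0·-1^2·+1^0 = +1.
Ram(663, -715) = {3, 5}; no ℚ_3-point on the conic.

[3, 5]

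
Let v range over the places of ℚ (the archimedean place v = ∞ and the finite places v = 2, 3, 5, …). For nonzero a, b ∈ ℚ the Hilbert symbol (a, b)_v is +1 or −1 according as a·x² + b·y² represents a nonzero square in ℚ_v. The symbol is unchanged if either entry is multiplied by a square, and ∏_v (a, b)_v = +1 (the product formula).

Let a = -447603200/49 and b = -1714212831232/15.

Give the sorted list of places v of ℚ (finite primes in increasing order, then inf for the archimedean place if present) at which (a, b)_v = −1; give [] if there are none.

(a, b) ≡ (-2, -2805) mod (ℚ^×)²; places V = {2, 3, 5, 7, 11, 17, ∞}.
(a,b)_5: α=2, u≡3; β=-1, v≡1 (mod 5); (3|5)=-1, (1|5)=+1; sign (−1)^0·-1^-1·+1^2 = -1.
(a,b)_3: α=0, u≡1; β=-1, v≡1 (mod 3); (1|3)=+1, (1|3)=+1; sign (−1)^0·+1^-1·+1^0 = +1.
(a,b)_11: α=2, u≡9; β=3, v≡3 (mod 11); (9|11)=+1, (3|11)=+1; sign (−1)^0·+1^3·+1^2 = +1.
(a,b)_2: α=9, β=18; u≡7, v≡3 (mod 8); ε(u)ε(v)=1·1, αω(v)=9·1, βω(u)=18·0; sum ≡ 0  ⇒  +1.
(a,b)_7: α=-2, u≡5; β=0, v≡1 (mod 7); (5|7)=-1, (1|7)=+1; sign (−1)^0·-1^0·+1^-2 = +1.
(a,b)_17: α=2, u≡16; β=3, v≡10 (mod 17); (16|17)=+1, (10|17)=-1; sign (−1)^0·+1^3·-1^2 = +1.
(a,b)_∞: sgn(-2)=−, sgn(-2805)=−, so -1.
(-2, -2805 / ℚ) ramifies at {5, ∞}: a division algebra.

[5, inf]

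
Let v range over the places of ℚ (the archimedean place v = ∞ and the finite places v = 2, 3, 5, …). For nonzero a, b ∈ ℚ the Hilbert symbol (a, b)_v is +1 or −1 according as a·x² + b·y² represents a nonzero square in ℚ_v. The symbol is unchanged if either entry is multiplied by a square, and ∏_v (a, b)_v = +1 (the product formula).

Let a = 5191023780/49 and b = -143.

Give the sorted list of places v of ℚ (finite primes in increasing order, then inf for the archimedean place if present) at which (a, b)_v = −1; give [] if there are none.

[5, 11, 13, 29, 31, 37]

(a, b) ≡ (498945, -143) mod (ℚ^×)²; places V = {2, 3, 5, 7, 11, 13, 17, 29, 31, 37, ∞}.
(a,b)_3: α=3, u≡1; β=0, v≡1 (mod 3); (1|3)=+1, (1|3)=+1; sign (−1)^0·+1^0·+1^3 = +1.
(a,b)_29: α=1, u≡3; β=0, v≡2 (mod 29); (3|29)=-1, (2|29)=-1; sign (−1)^0·-1^0·-1^1 = -1.
(a,b)_13: α=0, u≡2; β=1, v≡2 (mod 13); (2|13)=-1, (2|13)=-1; sign (−1)^0·-1^1·-1^0 = -1.
(a,b)_∞: sgn(498945)=+, sgn(-143)=−, so +1.
(a,b)_2: α=2, β=0; u≡1, v≡1 (mod 8); ε(u)ε(v)=0·0, αω(v)=2·0, βω(u)=0·0; sum ≡ 0  ⇒  +1.
(a,b)_17: α=2, u≡5; β=0, v≡10 (mod 17); (5|17)=-1, (10|17)=-1; sign (−1)^0·-1^0·-1^2 = +1.
(a,b)_5: α=1, u≡4; β=0, v≡2 (mod 5); (4|5)=+1, (2|5)=-1; sign (−1)^0·+1^0·-1^1 = -1.
(a,b)_11: α=0, u≡6; β=1, v≡9 (mod 11); (6|11)=-1, (9|11)=+1; sign (−1)^0·-1^1·+1^0 = -1.
(a,b)_31: α=1, u≡27; β=0, v≡12 (mod 31); (27|31)=-1, (12|31)=-1; sign (−1)^0·-1^0·-1^1 = -1.
(a,b)_7: α=-2, u≡5; β=0, v≡4 (mod 7); (5|7)=-1, (4|7)=+1; sign (−1)^0·-1^0·+1^-2 = +1.
(a,b)_37: α=1, u≡13; β=0, v≡5 (mod 37); (13|37)=-1, (5|37)=-1; sign (−1)^0·-1^0·-1^1 = -1.
|Ram(498945, -143)| = 6, even; anisotropic at {5, 11, 13, 29, 31, 37}.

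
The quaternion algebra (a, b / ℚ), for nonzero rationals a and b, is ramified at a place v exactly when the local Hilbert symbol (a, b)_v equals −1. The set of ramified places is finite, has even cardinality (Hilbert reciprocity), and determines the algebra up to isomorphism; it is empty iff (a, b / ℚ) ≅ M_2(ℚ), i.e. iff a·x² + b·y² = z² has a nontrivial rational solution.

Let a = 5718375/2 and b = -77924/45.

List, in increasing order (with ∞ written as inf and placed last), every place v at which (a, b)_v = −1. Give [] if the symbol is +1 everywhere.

[7, 17]

(a, b) ≡ (50830, -805) mod (ℚ^×)²; places V = {2, 3, 5, 7, 11, 13, 17, 23, ∞}.
(a,b)_5: α=3, u≡1; β=-1, v≡4 (mod 5); (1|5)=+1, (4|5)=+1; sign (−1)^0·+1^-1·+1^3 = +1.
(a,b)_7: α=0, u≡6; β=1, v≡4 (mod 7); (6|7)=-1, (4|7)=+1; sign (−1)^0·-1^1·+1^0 = -1.
(a,b)_13: α=1, u≡10; β=0, v≡4 (mod 13); (10|13)=+1, (4|13)=+1; sign (−1)^0·+1^0·+1^1 = +1.
(a,b)_∞: sgn(50830)=+, sgn(-805)=−, so +1.
(a,b)_17: α=1, u≡15; β=0, v≡5 (mod 17); (15|17)=+1, (5|17)=-1; sign (−1)^0·+1^0·-1^1 = -1.
(a,b)_11: α=0, u≡7; β=2, v≡5 (mod 11); (7|11)=-1, (5|11)=+1; sign (−1)^0·-1^2·+1^0 = +1.
(a,b)_2: α=-1, β=2; u≡7, v≡3 (mod 8); ε(u)ε(v)=1·1, αω(v)=-1·1, βω(u)=2·0; sum ≡ 0  ⇒  +1.
(a,b)_3: α=2, u≡1; β=-2, v≡2 (mod 3); (1|3)=+1, (2|3)=-1; sign (−1)^0·+1^-2·-1^2 = +1.
(a,b)_23: α=1, u≡9; β=1, v≡7 (mod 23); (9|23)=+1, (7|23)=-1; sign (−1)^1·+1^1·-1^1 = +1.
Ram(50830, -805) = {7, 17}; no ℚ_7-point on the conic.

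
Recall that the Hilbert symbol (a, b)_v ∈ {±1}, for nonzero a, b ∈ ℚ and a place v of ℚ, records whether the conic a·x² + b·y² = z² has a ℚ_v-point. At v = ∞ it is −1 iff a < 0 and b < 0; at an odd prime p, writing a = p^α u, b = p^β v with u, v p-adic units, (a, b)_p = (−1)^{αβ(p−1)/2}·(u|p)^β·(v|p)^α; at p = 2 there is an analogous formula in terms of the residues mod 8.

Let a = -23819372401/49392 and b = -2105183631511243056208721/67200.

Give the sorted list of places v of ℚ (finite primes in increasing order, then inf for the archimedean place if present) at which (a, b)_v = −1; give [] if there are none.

[3, 23, 29, inf]

Mod squares: a ≡ -873103, b ≡ -56258202. Check v ∈ {∞, 2, 3, 5, 7, 11, 13, 17, 19, 23, 29}.
v=29: a=29^1·(≡16), b=29^3·(≡11) mod 29; (16|29)=+1, (11|29)=-1; (−1)^{1·3·14}·(+1)^3·(-1)^1 = -1.
v=3: a=3^-2·(≡2), b=3^-1·(≡2) mod 3; (2|3)=-1, (2|3)=-1; (−1)^{-2·-1·1}·(-1)^-1·(-1)^-2 = -1.
v=17: a=17^1·(≡8), b=17^3·(≡13) mod 17; (8|17)=+1, (13|17)=+1; (−1)^{1·3·8}·(+1)^3·(+1)^1 = +1.
v=2: v_2(a)=-4, v_2(b)=-7; units ≡ 1, 3 (mod 8); ε·ε+αω+βω = 0·1+-4·1+-7·0 ≡ 0  ⇒  (a,b)_2 = +1.
v=7: a=7^-3·(≡2), b=7^-1·(≡5) mod 7; (2|7)=+1, (5|7)=-1; (−1)^{-3·-1·3}·(+1)^-1·(-1)^-3 = +1.
v=5: a=5^0·(≡2), b=5^-2·(≡3) mod 5; (2|5)=-1, (3|5)=-1; (−1)^{0·-2·2}·(-1)^-2·(-1)^0 = +1.
v=11: a=11^1·(≡9), b=11^3·(≡8) mod 11; (9|11)=+1, (8|11)=-1; (−1)^{1·3·5}·(+1)^3·(-1)^1 = +1.
v=23: a=23^3·(≡1), b=23^6·(≡22) mod 23; (1|23)=+1, (22|23)=-1; (−1)^{3·6·11}·(+1)^6·(-1)^3 = -1.
v=13: a=13^0·(≡4), b=13^1·(≡9) mod 13; (4|13)=+1, (9|13)=+1; (−1)^{0·1·6}·(+1)^1·(+1)^0 = +1.
v=19: a=19^2·(≡7), b=19^3·(≡3) mod 19; (7|19)=+1, (3|19)=-1; (−1)^{2·3·9}·(+1)^3·(-1)^2 = +1.
v=∞: -873103 < 0 and -56258202 < 0  ⇒  (a,b)_∞ = -1.
(-873103, -56258202 / ℚ) ramifies at {3, 23, 29, ∞}: a division algebra.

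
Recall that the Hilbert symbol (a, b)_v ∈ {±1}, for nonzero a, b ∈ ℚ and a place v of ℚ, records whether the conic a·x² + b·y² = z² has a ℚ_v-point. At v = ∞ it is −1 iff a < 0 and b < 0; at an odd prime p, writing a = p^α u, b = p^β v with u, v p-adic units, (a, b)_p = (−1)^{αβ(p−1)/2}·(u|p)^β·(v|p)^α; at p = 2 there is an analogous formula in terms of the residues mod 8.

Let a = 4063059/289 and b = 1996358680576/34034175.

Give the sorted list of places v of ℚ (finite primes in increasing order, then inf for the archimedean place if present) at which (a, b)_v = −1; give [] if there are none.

[2, 7]

Mod squares: a ≡ 3731, b ≡ 3331783. Check v ∈ {∞, 2, 3, 5, 7, 11, 13, 17, 19, 41, 47}.
v=47: a=47^0·(≡34), b=47^1·(≡45) mod 47; (34|47)=+1, (45|47)=-1; (−1)^{0·1·23}·(+1)^1·(-1)^0 = +1.
v=11: a=11^2·(≡6), b=11^0·(≡4) mod 11; (6|11)=-1, (4|11)=+1; (−1)^{2·0·5}·(-1)^0·(+1)^2 = +1.
v=3: a=3^2·(≡2), b=3^-4·(≡1) mod 3; (2|3)=-1, (1|3)=+1; (−1)^{2·-4·1}·(-1)^-4·(+1)^2 = +1.
v=2: v_2(a)=0, v_2(b)=22; units ≡ 3, 7 (mod 8); ε·ε+αω+βω = 1·1+0·0+22·1 ≡ 1  ⇒  (a,b)_2 = -1.
v=5: a=5^0·(≡1), b=5^-2·(≡3) mod 5; (1|5)=+1, (3|5)=-1; (−1)^{0·-2·2}·(+1)^-2·(-1)^0 = +1.
v=19: a=19^0·(≡1), b=19^1·(≡7) mod 19; (1|19)=+1, (7|19)=+1; (−1)^{0·1·9}·(+1)^1·(+1)^0 = +1.
v=∞: 3731 > 0 and 3331783 > 0  ⇒  (a,b)_∞ = +1.
v=17: a=17^-2·(≡8), b=17^0·(≡1) mod 17; (8|17)=+1, (1|17)=+1; (−1)^{-2·0·8}·(+1)^0·(+1)^-2 = +1.
v=41: a=41^1·(≡1), b=41^1·(≡20) mod 41; (1|41)=+1, (20|41)=+1; (−1)^{1·1·20}·(+1)^1·(+1)^1 = +1.
v=7: a=7^1·(≡2), b=7^-5·(≡4) mod 7; (2|7)=+1, (4|7)=+1; (−1)^{1·-5·3}·(+1)^-5·(+1)^1 = -1.
v=13: a=13^1·(≡12), b=13^1·(≡4) mod 13; (12|13)=+1, (4|13)=+1; (−1)^{1·1·6}·(+1)^1·(+1)^1 = +1.
Ram(3731, 3331783) = {2, 7}; no ℚ_2-point on the conic.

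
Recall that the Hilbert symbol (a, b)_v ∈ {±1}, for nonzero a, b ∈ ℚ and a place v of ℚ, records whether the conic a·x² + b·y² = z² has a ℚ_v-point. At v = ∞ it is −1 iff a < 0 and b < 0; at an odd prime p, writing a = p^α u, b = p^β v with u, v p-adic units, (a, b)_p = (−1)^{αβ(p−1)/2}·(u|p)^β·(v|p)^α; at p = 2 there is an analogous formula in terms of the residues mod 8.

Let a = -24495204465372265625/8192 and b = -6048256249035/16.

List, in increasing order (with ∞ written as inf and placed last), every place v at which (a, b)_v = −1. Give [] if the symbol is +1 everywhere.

(a, b) ≡ (-58786, -35) mod (ℚ^×)²; places V = {2, 3, 5, 7, 11, 13, 17, 19, ∞}.
(a,b)_5: α=8, u≡1; β=1, v≡3 (mod 5); (1|5)=+1, (3|5)=-1; sign (−1)^0·+1^1·-1^8 = +1.
(a,b)_11: α=2, u≡1; β=2, v≡1 (mod 11); (1|11)=+1, (1|11)=+1; sign (−1)^0·+1^2·+1^2 = +1.
(a,b)_∞: sgn(-58786)=−, sgn(-35)=−, so -1.
(a,b)_3: α=0, u≡2; β=4, v≡1 (mod 3); (2|3)=-1, (1|3)=+1; sign (−1)^0·-1^4·+1^0 = +1.
(a,b)_2: α=-13, β=-4; u≡7, v≡5 (mod 8); ε(u)ε(v)=1·0, αω(v)=-13·1, βω(u)=-4·0; sum ≡ 1  ⇒  -1.
(a,b)_19: α=3, u≡2; β=2, v≡14 (mod 19); (2|19)=-1, (14|19)=-1; sign (−1)^0·-1^2·-1^3 = -1.
(a,b)_13: α=3, u≡8; β=2, v≡12 (mod 13); (8|13)=-1, (12|13)=+1; sign (−1)^0·-1^2·+1^3 = +1.
(a,b)_7: α=1, u≡4; β=1, v≡1 (mod 7); (4|7)=+1, (1|7)=+1; sign (−1)^1·+1^1·+1^1 = -1.
(a,b)_17: α=3, u≡14; β=2, v≡15 (mod 17); (14|17)=-1, (15|17)=+1; sign (−1)^0·-1^2·+1^3 = +1.
|Ram(-58786, -35)| = 4, even; anisotropic at {2, 7, 19, ∞}.

[2, 7, 19, inf]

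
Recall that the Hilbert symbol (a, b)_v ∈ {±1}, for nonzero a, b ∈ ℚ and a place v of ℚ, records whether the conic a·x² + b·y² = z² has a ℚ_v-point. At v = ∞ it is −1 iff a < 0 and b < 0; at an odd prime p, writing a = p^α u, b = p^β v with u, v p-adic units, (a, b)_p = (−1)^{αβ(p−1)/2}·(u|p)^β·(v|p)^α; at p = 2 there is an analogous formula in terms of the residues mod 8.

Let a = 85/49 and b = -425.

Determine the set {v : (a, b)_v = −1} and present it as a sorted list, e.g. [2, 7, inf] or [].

[5, 17]

(a, b) ≡ (85, -17) mod (ℚ^×)²; places V = {2, 5, 7, 17, ∞}.
(a,b)_2: α=0, β=0; u≡5, v≡7 (mod 8); ε(u)ε(v)=0·1, αω(v)=0·0, βω(u)=0·1; sum ≡ 0  ⇒  +1.
(a,b)_7: α=-2, u≡1; β=0, v≡2 (mod 7); (1|7)=+1, (2|7)=+1; sign (−1)^0·+1^0·+1^-2 = +1.
(a,b)_17: α=1, u≡6; β=1, v≡9 (mod 17); (6|17)=-1, (9|17)=+1; sign (−1)^0·-1^1·+1^1 = -1.
(a,b)_∞: sgn(85)=+, sgn(-17)=−, so +1.
(a,b)_5: α=1, u≡3; β=2, v≡3 (mod 5); (3|5)=-1, (3|5)=-1; sign (−1)^0·-1^2·-1^1 = -1.
|Ram(85, -17)| = 2, even; anisotropic at {5, 17}.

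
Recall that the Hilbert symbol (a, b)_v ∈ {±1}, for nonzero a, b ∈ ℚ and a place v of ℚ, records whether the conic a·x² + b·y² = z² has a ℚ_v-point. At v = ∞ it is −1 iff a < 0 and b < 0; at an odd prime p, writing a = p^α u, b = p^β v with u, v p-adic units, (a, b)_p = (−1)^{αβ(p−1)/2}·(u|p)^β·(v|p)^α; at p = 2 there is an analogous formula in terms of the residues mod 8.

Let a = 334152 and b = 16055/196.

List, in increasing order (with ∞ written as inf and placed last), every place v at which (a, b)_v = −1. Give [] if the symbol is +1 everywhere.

[3, 5, 17, 19]

Mod squares: a ≡ 9282, b ≡ 95. Check v ∈ {∞, 2, 3, 5, 7, 13, 17, 19}.
v=17: a=17^1·(≡4), b=17^0·(≡14) mod 17; (4|17)=+1, (14|17)=-1; (−1)^{1·0·8}·(+1)^0·(-1)^1 = -1.
v=5: a=5^0·(≡2), b=5^1·(≡1) mod 5; (2|5)=-1, (1|5)=+1; (−1)^{0·1·2}·(-1)^1·(+1)^0 = -1.
v=2: v_2(a)=3, v_2(b)=-2; units ≡ 1, 7 (mod 8); ε·ε+αω+βω = 0·1+3·0+-2·0 ≡ 0  ⇒  (a,b)_2 = +1.
v=∞: 9282 > 0 and 95 > 0  ⇒  (a,b)_∞ = +1.
v=13: a=13^1·(≡3), b=13^2·(≡4) mod 13; (3|13)=+1, (4|13)=+1; (−1)^{1·2·6}·(+1)^2·(+1)^1 = +1.
v=7: a=7^1·(≡3), b=7^-2·(≡1) mod 7; (3|7)=-1, (1|7)=+1; (−1)^{1·-2·3}·(-1)^-2·(+1)^1 = +1.
v=3: a=3^3·(≡1), b=3^0·(≡2) mod 3; (1|3)=+1, (2|3)=-1; (−1)^{3·0·1}·(+1)^0·(-1)^3 = -1.
v=19: a=19^0·(≡18), b=19^1·(≡11) mod 19; (18|19)=-1, (11|19)=+1; (−1)^{0·1·9}·(-1)^1·(+1)^0 = -1.
Ram(9282, 95) = {3, 5, 17, 19}; no ℚ_3-point on the conic.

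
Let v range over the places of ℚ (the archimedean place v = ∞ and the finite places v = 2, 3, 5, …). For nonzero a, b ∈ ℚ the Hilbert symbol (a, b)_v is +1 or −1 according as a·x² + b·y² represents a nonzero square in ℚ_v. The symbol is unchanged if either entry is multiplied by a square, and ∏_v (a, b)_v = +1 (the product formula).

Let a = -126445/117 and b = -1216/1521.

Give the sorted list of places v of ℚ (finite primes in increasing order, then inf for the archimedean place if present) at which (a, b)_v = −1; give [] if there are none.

[13, inf]

(a, b) ≡ (-13585, -19) mod (ℚ^×)²; places V = {2, 3, 5, 11, 13, 19, ∞}.
(a,b)_∞: sgn(-13585)=−, sgn(-19)=−, so -1.
(a,b)_13: α=-1, u≡5; β=-2, v≡5 (mod 13); (5|13)=-1, (5|13)=-1; sign (−1)^0·-1^-2·-1^-1 = -1.
(a,b)_11: α=3, u≡10; β=0, v≡9 (mod 11); (10|11)=-1, (9|11)=+1; sign (−1)^0·-1^0·+1^3 = +1.
(a,b)_3: α=-2, u≡2; β=-2, v≡2 (mod 3); (2|3)=-1, (2|3)=-1; sign (−1)^0·-1^-2·-1^-2 = +1.
(a,b)_5: α=1, u≡3; β=0, v≡4 (mod 5); (3|5)=-1, (4|5)=+1; sign (−1)^0·-1^0·+1^1 = +1.
(a,b)_2: α=0, β=6; u≡7, v≡5 (mod 8); ε(u)ε(v)=1·0, αω(v)=0·1, βω(u)=6·0; sum ≡ 0  ⇒  +1.
(a,b)_19: α=1, u≡11; β=1, v≡12 (mod 19); (11|19)=+1, (12|19)=-1; sign (−1)^1·+1^1·-1^1 = +1.
(-13585, -19 / ℚ) ramifies at {13, ∞}: a division algebra.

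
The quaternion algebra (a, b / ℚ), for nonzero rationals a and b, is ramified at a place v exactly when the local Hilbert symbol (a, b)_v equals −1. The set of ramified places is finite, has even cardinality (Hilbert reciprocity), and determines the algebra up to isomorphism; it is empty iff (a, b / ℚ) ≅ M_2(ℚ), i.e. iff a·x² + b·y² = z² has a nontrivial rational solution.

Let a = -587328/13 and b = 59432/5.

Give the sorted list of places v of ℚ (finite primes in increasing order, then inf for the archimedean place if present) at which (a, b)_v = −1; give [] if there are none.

[2, 7, 13, 17, 19, 23]

Mod squares: a ≡ -119301, b ≡ 74290. Check v ∈ {∞, 2, 3, 5, 7, 13, 17, 19, 23}.
v=17: a=17^0·(≡3), b=17^1·(≡9) mod 17; (3|17)=-1, (9|17)=+1; (−1)^{0·1·8}·(-1)^1·(+1)^0 = -1.
v=5: a=5^0·(≡4), b=5^-1·(≡2) mod 5; (4|5)=+1, (2|5)=-1; (−1)^{0·-1·2}·(+1)^-1·(-1)^0 = +1.
v=19: a=19^1·(≡3), b=19^1·(≡10) mod 19; (3|19)=-1, (10|19)=-1; (−1)^{1·1·9}·(-1)^1·(-1)^1 = -1.
v=∞: -119301 < 0 and 74290 > 0  ⇒  (a,b)_∞ = +1.
v=23: a=23^1·(≡19), b=23^1·(≡20) mod 23; (19|23)=-1, (20|23)=-1; (−1)^{1·1·11}·(-1)^1·(-1)^1 = -1.
v=2: v_2(a)=6, v_2(b)=3; units ≡ 3, 1 (mod 8); ε·ε+αω+βω = 1·0+6·0+3·1 ≡ 1  ⇒  (a,b)_2 = -1.
v=13: a=13^-1·(≡12), b=13^0·(≡7) mod 13; (12|13)=+1, (7|13)=-1; (−1)^{-1·0·6}·(+1)^0·(-1)^-1 = -1.
v=7: a=7^1·(≡2), b=7^0·(≡6) mod 7; (2|7)=+1, (6|7)=-1; (−1)^{1·0·3}·(+1)^0·(-1)^1 = -1.
v=3: a=3^1·(≡1), b=3^0·(≡1) mod 3; (1|3)=+1, (1|3)=+1; (−1)^{1·0·1}·(+1)^0·(+1)^1 = +1.
(-119301, 74290 / ℚ) ramifies at {2, 7, 13, 17, 19, 23}: a division algebra.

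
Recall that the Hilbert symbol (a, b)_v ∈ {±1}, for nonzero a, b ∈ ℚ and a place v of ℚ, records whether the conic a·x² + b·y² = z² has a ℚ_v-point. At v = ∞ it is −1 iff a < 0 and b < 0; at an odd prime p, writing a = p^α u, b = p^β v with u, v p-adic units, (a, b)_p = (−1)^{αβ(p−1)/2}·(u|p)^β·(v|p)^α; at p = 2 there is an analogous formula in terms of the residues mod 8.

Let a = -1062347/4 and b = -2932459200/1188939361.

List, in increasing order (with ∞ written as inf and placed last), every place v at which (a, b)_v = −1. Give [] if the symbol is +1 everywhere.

[11, 13, 17, 19, 23, inf]

Mod squares: a ≡ -1062347, b ≡ -187. Check v ∈ {∞, 2, 3, 5, 11, 13, 17, 19, 23, 29, 41}.
v=29: a=29^0·(≡17), b=29^-4·(≡22) mod 29; (17|29)=-1, (22|29)=+1; (−1)^{0·-4·14}·(-1)^-4·(+1)^0 = +1.
v=∞: -1062347 < 0 and -187 < 0  ⇒  (a,b)_∞ = -1.
v=23: a=23^1·(≡16), b=23^0·(≡20) mod 23; (16|23)=+1, (20|23)=-1; (−1)^{1·0·11}·(+1)^0·(-1)^1 = -1.
v=5: a=5^0·(≡2), b=5^2·(≡2) mod 5; (2|5)=-1, (2|5)=-1; (−1)^{0·2·2}·(-1)^2·(-1)^0 = +1.
v=17: a=17^1·(≡13), b=17^1·(≡5) mod 17; (13|17)=+1, (5|17)=-1; (−1)^{1·1·8}·(+1)^1·(-1)^1 = -1.
v=41: a=41^0·(≡1), b=41^-2·(≡21) mod 41; (1|41)=+1, (21|41)=+1; (−1)^{0·-2·20}·(+1)^-2·(+1)^0 = +1.
v=2: v_2(a)=-2, v_2(b)=6; units ≡ 5, 5 (mod 8); ε·ε+αω+βω = 0·0+-2·1+6·1 ≡ 0  ⇒  (a,b)_2 = +1.
v=19: a=19^1·(≡1), b=19^0·(≡12) mod 19; (1|19)=+1, (12|19)=-1; (−1)^{1·0·9}·(+1)^0·(-1)^1 = -1.
v=13: a=13^1·(≡3), b=13^0·(≡8) mod 13; (3|13)=+1, (8|13)=-1; (−1)^{1·0·6}·(+1)^0·(-1)^1 = -1.
v=3: a=3^0·(≡1), b=3^4·(≡2) mod 3; (1|3)=+1, (2|3)=-1; (−1)^{0·4·1}·(+1)^4·(-1)^0 = +1.
v=11: a=11^1·(≡9), b=11^3·(≡9) mod 11; (9|11)=+1, (9|11)=+1; (−1)^{1·3·5}·(+1)^3·(+1)^1 = -1.
|Ram(-1062347, -187)| = 6, even; anisotropic at {11, 13, 17, 19, 23, ∞}.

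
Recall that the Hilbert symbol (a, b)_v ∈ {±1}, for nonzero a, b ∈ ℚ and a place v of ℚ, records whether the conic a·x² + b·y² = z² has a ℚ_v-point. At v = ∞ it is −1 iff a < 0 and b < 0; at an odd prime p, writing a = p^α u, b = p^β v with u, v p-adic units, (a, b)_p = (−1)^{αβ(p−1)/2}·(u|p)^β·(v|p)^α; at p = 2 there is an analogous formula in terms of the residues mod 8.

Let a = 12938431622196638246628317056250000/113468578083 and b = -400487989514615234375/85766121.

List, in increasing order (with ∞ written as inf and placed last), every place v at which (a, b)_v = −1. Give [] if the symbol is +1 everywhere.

Mod squares: a ≡ 51243, b ≡ -25415. Check v ∈ {∞, 2, 3, 5, 7, 11, 13, 17, 19, 23, 29, 31}.
v=7: a=7^-8·(≡5), b=7^-6·(≡4) mod 7; (5|7)=-1, (4|7)=+1; (−1)^{-8·-6·3}·(-1)^-6·(+1)^-8 = +1.
v=31: a=31^7·(≡28), b=31^4·(≡1) mod 31; (28|31)=+1, (1|31)=+1; (−1)^{7·4·15}·(+1)^4·(+1)^7 = +1.
v=13: a=13^2·(≡4), b=13^1·(≡5) mod 13; (4|13)=+1, (5|13)=-1; (−1)^{2·1·6}·(+1)^1·(-1)^2 = +1.
v=29: a=29^1·(≡18), b=29^0·(≡21) mod 29; (18|29)=-1, (21|29)=-1; (−1)^{1·0·14}·(-1)^0·(-1)^1 = -1.
v=∞: 51243 > 0 and -25415 < 0  ⇒  (a,b)_∞ = +1.
v=3: a=3^-9·(≡2), b=3^-6·(≡1) mod 3; (2|3)=-1, (1|3)=+1; (−1)^{-9·-6·1}·(-1)^-6·(+1)^-9 = +1.
v=23: a=23^2·(≡21), b=23^1·(≡21) mod 23; (21|23)=-1, (21|23)=-1; (−1)^{2·1·11}·(-1)^1·(-1)^2 = -1.
v=2: v_2(a)=4, v_2(b)=0; units ≡ 3, 1 (mod 8); ε·ε+αω+βω = 1·0+4·0+0·1 ≡ 0  ⇒  (a,b)_2 = +1.
v=5: a=5^8·(≡3), b=5^9·(≡2) mod 5; (3|5)=-1, (2|5)=-1; (−1)^{8·9·2}·(-1)^9·(-1)^8 = -1.
v=17: a=17^2·(≡11), b=17^1·(≡2) mod 17; (11|17)=-1, (2|17)=+1; (−1)^{2·1·8}·(-1)^1·(+1)^2 = -1.
v=11: a=11^4·(≡9), b=11^2·(≡2) mod 11; (9|11)=+1, (2|11)=-1; (−1)^{4·2·5}·(+1)^2·(-1)^4 = +1.
v=19: a=19^3·(≡18), b=19^2·(≡6) mod 19; (18|19)=-1, (6|19)=+1; (−1)^{3·2·9}·(-1)^2·(+1)^3 = +1.
Ram(51243, -25415) = {5, 17, 23, 29}; no ℚ_5-point on the conic.

[5, 17, 23, 29]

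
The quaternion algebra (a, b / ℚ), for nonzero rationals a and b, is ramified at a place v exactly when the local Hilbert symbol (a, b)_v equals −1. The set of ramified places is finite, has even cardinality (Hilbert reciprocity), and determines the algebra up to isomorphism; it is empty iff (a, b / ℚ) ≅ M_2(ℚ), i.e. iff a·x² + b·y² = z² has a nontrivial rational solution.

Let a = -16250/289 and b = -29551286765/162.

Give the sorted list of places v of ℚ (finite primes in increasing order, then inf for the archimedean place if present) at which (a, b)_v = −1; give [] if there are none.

(a, b) ≡ (-26, -7137130) mod (ℚ^×)²; places V = {2, 3, 5, 7, 11, 13, 17, 23, 31, ∞}.
(a,b)_11: α=0, u≡10; β=1, v≡9 (mod 11); (10|11)=-1, (9|11)=+1; sign (−1)^0·-1^1·+1^0 = -1.
(a,b)_3: α=0, u≡1; β=-4, v≡2 (mod 3); (1|3)=+1, (2|3)=-1; sign (−1)^0·+1^-4·-1^0 = +1.
(a,b)_13: α=1, u≡8; β=3, v≡5 (mod 13); (8|13)=-1, (5|13)=-1; sign (−1)^0·-1^3·-1^1 = +1.
(a,b)_23: α=0, u≡15; β=1, v≡3 (mod 23); (15|23)=-1, (3|23)=+1; sign (−1)^0·-1^1·+1^0 = -1.
(a,b)_31: α=0, u≡18; β=1, v≡2 (mod 31); (18|31)=+1, (2|31)=+1; sign (−1)^0·+1^1·+1^0 = +1.
(a,b)_∞: sgn(-26)=−, sgn(-7137130)=−, so -1.
(a,b)_17: α=-2, u≡2; β=0, v≡11 (mod 17); (2|17)=+1, (11|17)=-1; sign (−1)^0·+1^0·-1^-2 = +1.
(a,b)_2: α=1, β=-1; u≡3, v≡3 (mod 8); ε(u)ε(v)=1·1, αω(v)=1·1, βω(u)=-1·1; sum ≡ 1  ⇒  -1.
(a,b)_5: α=4, u≡1; β=1, v≡1 (mod 5); (1|5)=+1, (1|5)=+1; sign (−1)^0·+1^1·+1^4 = +1.
(a,b)_7: α=0, u≡2; β=3, v≡1 (mod 7); (2|7)=+1, (1|7)=+1; sign (−1)^0·+1^3·+1^0 = +1.
(-26, -7137130 / ℚ) ramifies at {2, 11, 23, ∞}: a division algebra.

[2, 11, 23, inf]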